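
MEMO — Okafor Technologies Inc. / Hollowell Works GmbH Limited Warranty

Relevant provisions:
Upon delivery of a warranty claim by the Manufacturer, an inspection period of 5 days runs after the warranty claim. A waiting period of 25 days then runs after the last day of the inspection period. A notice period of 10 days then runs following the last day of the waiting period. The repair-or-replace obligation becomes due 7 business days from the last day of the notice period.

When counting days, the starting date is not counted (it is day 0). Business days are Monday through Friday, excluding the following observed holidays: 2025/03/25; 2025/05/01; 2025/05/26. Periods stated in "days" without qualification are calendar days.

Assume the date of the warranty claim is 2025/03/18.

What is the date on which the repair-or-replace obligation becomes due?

2025/05/07

The last day of the inspection period: 5 calendar days after 2025/03/18 is 2025/03/23.
The last day of the waiting period: 25 calendar days after 2025/03/23 is 2025/04/17.
Adding 10 calendar days to 2025/04/17 gives 2025/04/27, which is the last day of the notice period.
The date on which the repair-or-replace obligation becomes due: counting 7 business days from Sunday, 2025/04/27 (Apr 28, Apr 29, Apr 30, May 2, May 5, May 6, May 7, skipping weekends and the listed holiday on May 1) reaches Wednesday, 2025/05/07.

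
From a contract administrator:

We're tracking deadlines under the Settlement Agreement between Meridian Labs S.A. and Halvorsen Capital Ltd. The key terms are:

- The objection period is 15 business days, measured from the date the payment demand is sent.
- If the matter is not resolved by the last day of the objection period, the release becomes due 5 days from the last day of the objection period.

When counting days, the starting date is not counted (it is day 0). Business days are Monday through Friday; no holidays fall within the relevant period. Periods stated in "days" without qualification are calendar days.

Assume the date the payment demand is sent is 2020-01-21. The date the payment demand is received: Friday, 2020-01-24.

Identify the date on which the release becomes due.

The last day of the objection period: 15 business days after Tuesday, 2020-01-21, skipping weekends — Jan 22, Jan 23, Jan 24, Jan 27, …, Feb 7, Feb 10, Feb 11 — lands on Tuesday, 2020-02-11.
Adding 5 calendar days to 2020-02-11 gives 2020-02-16, which is the date on which the release becomes due.

2020-02-16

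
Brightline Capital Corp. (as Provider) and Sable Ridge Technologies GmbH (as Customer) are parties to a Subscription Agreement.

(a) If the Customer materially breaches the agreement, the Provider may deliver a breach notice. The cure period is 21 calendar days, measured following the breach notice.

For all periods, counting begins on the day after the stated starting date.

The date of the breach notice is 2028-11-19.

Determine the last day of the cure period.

The last day of the cure period: 2028-11-19 + 21 days = 2028-12-10.

2028-12-10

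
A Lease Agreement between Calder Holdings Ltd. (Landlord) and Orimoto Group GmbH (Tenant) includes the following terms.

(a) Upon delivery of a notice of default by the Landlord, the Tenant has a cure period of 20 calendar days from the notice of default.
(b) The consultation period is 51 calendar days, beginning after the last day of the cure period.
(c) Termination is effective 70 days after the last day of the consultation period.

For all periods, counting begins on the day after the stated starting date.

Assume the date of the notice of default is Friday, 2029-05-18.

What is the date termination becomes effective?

2029-10-06

Adding 20 calendar days to 2029-05-18 gives 2029-06-07, which is the last day of the cure period.
The last day of the consultation period: 2029-06-07 + 51 days = 2029-07-28.
The date termination becomes effective: 70 calendar days after 2029-07-28 is 2029-10-06.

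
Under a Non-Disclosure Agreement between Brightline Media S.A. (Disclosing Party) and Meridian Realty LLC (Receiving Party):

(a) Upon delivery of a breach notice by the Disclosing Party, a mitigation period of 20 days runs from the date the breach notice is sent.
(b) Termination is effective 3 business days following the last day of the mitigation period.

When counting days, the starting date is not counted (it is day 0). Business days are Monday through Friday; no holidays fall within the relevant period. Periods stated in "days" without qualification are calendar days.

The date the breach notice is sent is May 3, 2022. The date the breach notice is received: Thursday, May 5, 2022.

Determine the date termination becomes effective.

May 26, 2022

The last day of the mitigation period: 20 calendar days after May 3, 2022 is May 23, 2022.
From Monday, May 23, 2022, 3 business days (May 24, May 25, May 26, skipping weekends) brings us to Thursday, May 26, 2022, which is the date termination becomes effective.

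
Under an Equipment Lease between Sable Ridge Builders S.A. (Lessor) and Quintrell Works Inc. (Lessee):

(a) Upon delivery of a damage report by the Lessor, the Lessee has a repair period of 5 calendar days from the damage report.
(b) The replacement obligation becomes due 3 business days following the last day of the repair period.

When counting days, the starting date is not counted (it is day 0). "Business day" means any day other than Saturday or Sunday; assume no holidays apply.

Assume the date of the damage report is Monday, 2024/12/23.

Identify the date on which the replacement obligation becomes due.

The last day of the repair period: 2024/12/23 + 5 days = 2024/12/28.
From Saturday, 2024/12/28, 3 business days (Dec 30, Dec 31, Jan 1, skipping weekends) brings us to Wednesday, 2025/01/01, which is the date on which the replacement obligation becomes due.

2025/01/01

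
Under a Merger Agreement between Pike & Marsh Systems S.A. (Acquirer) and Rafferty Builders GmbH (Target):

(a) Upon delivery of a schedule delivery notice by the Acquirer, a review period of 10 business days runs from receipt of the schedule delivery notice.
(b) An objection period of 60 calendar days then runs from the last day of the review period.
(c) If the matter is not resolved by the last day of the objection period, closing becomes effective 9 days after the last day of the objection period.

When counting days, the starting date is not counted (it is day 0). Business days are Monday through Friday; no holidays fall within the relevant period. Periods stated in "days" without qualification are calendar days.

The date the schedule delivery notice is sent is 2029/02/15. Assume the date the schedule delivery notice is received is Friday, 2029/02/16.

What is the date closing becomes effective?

2029/05/10

The last day of the review period: 10 business days after Friday, 2029/02/16, skipping weekends — Feb 19, Feb 20, Feb 21, Feb 22, Feb 23, Feb 26, Feb 27, Feb 28, Mar 1, Mar 2 — lands on Friday, 2029/03/02.
Adding 60 calendar days to 2029/03/02 gives 2029/05/01, which is the last day of the objection period.
The date closing becomes effective: 9 calendar days after 2029/05/01 is 2029/05/10.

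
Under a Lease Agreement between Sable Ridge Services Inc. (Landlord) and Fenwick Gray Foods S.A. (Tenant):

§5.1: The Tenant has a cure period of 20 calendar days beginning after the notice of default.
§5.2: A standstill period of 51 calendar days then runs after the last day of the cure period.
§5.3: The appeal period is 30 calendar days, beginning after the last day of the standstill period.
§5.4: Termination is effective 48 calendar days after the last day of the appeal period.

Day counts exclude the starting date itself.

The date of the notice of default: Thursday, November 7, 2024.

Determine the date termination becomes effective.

The last day of the cure period: 20 calendar days after November 7, 2024 is November 27, 2024.
Adding 51 calendar days to November 27, 2024 gives January 17, 2025, which is the last day of the standstill period.
Adding 30 calendar days to January 17, 2025 gives February 16, 2025, which is the last day of the appeal period.
The date termination becomes effective: 48 calendar days after February 16, 2025 is April 5, 2025.

April 5, 2025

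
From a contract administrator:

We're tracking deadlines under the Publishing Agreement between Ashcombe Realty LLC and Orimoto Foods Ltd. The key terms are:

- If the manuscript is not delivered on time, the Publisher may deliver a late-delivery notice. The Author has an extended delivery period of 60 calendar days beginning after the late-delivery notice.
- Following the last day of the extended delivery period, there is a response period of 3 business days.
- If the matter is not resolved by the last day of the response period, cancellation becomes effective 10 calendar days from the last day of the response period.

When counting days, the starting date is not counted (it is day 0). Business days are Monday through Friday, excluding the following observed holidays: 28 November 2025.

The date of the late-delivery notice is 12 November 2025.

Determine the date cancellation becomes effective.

24 January 2026

The last day of the extended delivery period: 60 calendar days after 12 November 2025 is 11 January 2026.
The last day of the response period: 3 business days after Sunday, 11 January 2026, skipping weekends — Jan 12, Jan 13, Jan 14 — lands on Wednesday, 14 January 2026.
The date cancellation becomes effective: 10 calendar days after 14 January 2026 is 24 January 2026.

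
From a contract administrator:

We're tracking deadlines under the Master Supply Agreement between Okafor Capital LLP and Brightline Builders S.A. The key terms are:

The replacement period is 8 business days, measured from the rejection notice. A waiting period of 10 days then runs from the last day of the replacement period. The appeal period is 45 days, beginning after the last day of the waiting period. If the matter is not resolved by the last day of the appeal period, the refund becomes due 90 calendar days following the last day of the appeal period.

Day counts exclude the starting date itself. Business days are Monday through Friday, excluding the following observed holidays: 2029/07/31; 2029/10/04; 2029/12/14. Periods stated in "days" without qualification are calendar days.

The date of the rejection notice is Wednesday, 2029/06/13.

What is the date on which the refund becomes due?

The last day of the replacement period: 8 business days after Wednesday, 2029/06/13, skipping weekends — Jun 14, Jun 15, Jun 18, Jun 19, Jun 20, Jun 21, Jun 22, Jun 25 — lands on Monday, 2029/06/25.
The last day of the waiting period: 2029/06/25 + 10 days = 2029/07/05.
The last day of the appeal period: 45 calendar days after 2029/07/05 is 2029/08/19.
The date on which the refund becomes due: 2029/08/19 + 90 days = 2029/11/17.

2029/11/17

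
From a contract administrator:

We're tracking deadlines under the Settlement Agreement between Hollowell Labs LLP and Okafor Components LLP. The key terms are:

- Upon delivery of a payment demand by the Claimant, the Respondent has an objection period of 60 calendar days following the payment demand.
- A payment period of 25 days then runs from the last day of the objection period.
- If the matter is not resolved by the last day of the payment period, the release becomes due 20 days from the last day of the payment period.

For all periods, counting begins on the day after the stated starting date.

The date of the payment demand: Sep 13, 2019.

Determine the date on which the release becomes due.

Dec 27, 2019

The last day of the objection period: Sep 13, 2019 + 60 days = Nov 12, 2019.
Adding 25 calendar days to Nov 12, 2019 gives Dec 7, 2019, which is the last day of the payment period.
The date on which the release becomes due: Dec 7, 2019 + 20 days = Dec 27, 2019.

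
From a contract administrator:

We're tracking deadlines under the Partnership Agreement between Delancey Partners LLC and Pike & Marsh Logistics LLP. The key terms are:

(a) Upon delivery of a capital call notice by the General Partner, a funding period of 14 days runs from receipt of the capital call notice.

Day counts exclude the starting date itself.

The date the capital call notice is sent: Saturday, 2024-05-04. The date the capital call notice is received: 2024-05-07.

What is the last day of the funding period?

The last day of the funding period: 2024-05-07 + 14 days = 2024-05-21.

2024-05-21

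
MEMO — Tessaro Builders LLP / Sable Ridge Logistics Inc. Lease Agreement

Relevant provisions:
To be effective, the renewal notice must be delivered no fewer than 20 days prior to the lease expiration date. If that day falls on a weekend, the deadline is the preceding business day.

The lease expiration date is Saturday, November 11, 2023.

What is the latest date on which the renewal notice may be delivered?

November 11, 2023 minus 20 days is October 22, 2023. That is a Sunday, so the deadline moves back to Friday, October 20, 2023.

October 20, 2023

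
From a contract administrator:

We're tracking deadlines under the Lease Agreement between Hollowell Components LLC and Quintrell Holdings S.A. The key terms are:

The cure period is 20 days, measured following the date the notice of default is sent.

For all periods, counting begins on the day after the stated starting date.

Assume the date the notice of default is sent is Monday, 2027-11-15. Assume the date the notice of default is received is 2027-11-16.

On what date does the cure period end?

2027-12-05

The last day of the cure period: 20 calendar days after 2027-11-15 is 2027-12-05.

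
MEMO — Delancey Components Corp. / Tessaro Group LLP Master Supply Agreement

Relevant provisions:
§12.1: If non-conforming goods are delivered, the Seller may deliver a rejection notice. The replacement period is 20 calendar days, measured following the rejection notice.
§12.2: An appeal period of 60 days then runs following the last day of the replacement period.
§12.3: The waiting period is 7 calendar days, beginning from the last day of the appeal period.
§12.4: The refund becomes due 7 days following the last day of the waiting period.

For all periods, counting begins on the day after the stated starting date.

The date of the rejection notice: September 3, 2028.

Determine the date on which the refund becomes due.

The last day of the replacement period: 20 calendar days after September 3, 2028 is September 23, 2028.
The last day of the appeal period: 60 calendar days after September 23, 2028 is November 22, 2028.
Adding 7 calendar days to November 22, 2028 gives November 29, 2028, which is the last day of the waiting period.
The date on which the refund becomes due: 7 calendar days after November 29, 2028 is December 6, 2028.

December 6, 2028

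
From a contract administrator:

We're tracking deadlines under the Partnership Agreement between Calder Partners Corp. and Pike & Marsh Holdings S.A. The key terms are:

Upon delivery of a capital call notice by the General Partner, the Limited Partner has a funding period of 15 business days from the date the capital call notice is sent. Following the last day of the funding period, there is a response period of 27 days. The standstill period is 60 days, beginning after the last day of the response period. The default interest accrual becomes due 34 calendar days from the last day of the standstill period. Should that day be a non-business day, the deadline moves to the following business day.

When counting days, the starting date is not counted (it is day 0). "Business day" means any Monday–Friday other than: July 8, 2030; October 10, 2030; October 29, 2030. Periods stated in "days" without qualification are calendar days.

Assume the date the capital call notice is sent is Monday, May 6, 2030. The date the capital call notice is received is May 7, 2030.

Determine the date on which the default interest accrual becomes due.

From Monday, May 6, 2030, 15 business days (May 7, May 8, May 9, May 10, …, May 23, May 24, May 27, skipping weekends) brings us to Monday, May 27, 2030, which is the last day of the funding period.
Adding 27 calendar days to May 27, 2030 gives June 23, 2030, which is the last day of the response period.
The last day of the standstill period: June 23, 2030 + 60 days = August 22, 2030.
Adding 34 calendar days to August 22, 2030 gives September 25, 2030, which is the date on which the default interest accrual becomes due. September 25, 2030 is a Wednesday and is not a listed holiday, so no roll-forward applies.

September 25, 2030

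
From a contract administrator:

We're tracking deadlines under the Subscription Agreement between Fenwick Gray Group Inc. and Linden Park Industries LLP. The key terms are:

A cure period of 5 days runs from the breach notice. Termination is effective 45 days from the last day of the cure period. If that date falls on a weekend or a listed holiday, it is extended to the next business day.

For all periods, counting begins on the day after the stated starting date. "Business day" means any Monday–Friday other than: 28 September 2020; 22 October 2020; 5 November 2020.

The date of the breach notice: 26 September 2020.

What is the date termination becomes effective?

The last day of the cure period: 26 September 2020 + 5 days = 1 October 2020.
The date termination becomes effective: 45 calendar days after 1 October 2020 is 15 November 2020. That falls on a Sunday, so it rolls to the next business day, Monday, 16 November 2020.

16 November 2020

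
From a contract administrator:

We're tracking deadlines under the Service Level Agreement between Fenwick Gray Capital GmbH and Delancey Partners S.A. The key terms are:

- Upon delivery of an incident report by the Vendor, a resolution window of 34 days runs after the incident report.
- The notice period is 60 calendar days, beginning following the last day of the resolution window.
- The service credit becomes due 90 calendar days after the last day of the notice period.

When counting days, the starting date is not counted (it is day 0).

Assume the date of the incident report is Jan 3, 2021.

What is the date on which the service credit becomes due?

Adding 34 calendar days to Jan 3, 2021 gives Feb 6, 2021, which is the last day of the resolution window.
The last day of the notice period: 60 calendar days after Feb 6, 2021 is Apr 7, 2021.
The date on which the service credit becomes due: 90 calendar days after Apr 7, 2021 is Jul 6, 2021.

Jul 6, 2021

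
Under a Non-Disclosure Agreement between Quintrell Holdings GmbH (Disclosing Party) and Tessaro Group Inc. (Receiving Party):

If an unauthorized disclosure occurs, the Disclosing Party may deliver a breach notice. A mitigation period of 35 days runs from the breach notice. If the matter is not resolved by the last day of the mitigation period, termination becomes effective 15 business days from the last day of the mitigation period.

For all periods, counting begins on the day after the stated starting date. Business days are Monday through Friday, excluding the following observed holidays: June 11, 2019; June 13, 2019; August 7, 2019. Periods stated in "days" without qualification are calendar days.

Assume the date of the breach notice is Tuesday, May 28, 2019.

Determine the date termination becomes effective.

The last day of the mitigation period: May 28, 2019 + 35 days = July 2, 2019.
The date termination becomes effective: counting 15 business days from Tuesday, July 2, 2019 (Jul 3, Jul 4, Jul 5, Jul 8, …, Jul 19, Jul 22, Jul 23, skipping weekends) reaches Tuesday, July 23, 2019.

July 23, 2019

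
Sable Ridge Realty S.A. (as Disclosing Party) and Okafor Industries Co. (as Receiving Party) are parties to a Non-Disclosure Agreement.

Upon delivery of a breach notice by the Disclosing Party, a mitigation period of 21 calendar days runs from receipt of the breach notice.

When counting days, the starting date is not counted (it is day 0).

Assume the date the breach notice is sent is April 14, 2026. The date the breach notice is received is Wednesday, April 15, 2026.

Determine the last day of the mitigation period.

May 6, 2026

The last day of the mitigation period: April 15, 2026 + 21 days = May 6, 2026.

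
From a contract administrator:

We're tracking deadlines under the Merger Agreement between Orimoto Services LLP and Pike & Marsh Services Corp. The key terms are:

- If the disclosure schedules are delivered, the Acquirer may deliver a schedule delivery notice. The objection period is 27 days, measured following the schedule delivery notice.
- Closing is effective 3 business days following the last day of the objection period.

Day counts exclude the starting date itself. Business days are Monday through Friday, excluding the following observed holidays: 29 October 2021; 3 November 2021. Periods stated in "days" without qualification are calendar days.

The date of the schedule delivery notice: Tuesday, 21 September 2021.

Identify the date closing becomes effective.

Adding 27 calendar days to 21 September 2021 gives 18 October 2021, which is the last day of the objection period.
From Monday, 18 October 2021, 3 business days (Oct 19, Oct 20, Oct 21, skipping weekends) brings us to Thursday, 21 October 2021, which is the date closing becomes effective.

21 October 2021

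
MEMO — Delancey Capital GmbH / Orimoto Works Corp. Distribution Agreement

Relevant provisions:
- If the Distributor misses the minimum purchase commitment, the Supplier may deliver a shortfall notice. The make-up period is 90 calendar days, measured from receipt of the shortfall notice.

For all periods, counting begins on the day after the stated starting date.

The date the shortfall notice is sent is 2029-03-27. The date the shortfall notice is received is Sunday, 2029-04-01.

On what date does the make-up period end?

The last day of the make-up period: 90 calendar days after 2029-04-01 is 2029-06-30.

2029-06-30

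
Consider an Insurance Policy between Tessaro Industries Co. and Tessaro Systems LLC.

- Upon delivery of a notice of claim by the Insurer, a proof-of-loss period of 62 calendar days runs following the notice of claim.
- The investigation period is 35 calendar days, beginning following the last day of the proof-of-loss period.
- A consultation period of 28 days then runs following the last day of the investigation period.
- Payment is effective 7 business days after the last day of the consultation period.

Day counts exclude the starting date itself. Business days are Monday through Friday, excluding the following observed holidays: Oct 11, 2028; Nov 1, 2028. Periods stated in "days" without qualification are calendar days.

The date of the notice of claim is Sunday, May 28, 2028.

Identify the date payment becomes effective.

Oct 10, 2028

Adding 62 calendar days to May 28, 2028 gives Jul 29, 2028, which is the last day of the proof-of-loss period.
The last day of the investigation period: Jul 29, 2028 + 35 days = Sep 2, 2028.
Adding 28 calendar days to Sep 2, 2028 gives Sep 30, 2028, which is the last day of the consultation period.
The date payment becomes effective: 7 business days after Saturday, Sep 30, 2028, skipping weekends — Oct 2, Oct 3, Oct 4, Oct 5, Oct 6, Oct 9, Oct 10 — lands on Tuesday, Oct 10, 2028.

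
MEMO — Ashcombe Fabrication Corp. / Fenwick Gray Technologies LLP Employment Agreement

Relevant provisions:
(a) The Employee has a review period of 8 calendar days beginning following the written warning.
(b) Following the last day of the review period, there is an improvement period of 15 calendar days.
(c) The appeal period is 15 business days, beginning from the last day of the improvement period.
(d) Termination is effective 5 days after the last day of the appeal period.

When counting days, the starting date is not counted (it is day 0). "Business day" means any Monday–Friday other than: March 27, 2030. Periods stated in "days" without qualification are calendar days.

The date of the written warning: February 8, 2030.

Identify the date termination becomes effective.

The last day of the review period: February 8, 2030 + 8 days = February 16, 2030.
Adding 15 calendar days to February 16, 2030 gives March 3, 2030, which is the last day of the improvement period.
From Sunday, March 3, 2030, 15 business days (Mar 4, Mar 5, Mar 6, Mar 7, …, Mar 20, Mar 21, Mar 22, skipping weekends) brings us to Friday, March 22, 2030, which is the last day of the appeal period.
The date termination becomes effective: March 22, 2030 + 5 days = March 27, 2030.

March 27, 2030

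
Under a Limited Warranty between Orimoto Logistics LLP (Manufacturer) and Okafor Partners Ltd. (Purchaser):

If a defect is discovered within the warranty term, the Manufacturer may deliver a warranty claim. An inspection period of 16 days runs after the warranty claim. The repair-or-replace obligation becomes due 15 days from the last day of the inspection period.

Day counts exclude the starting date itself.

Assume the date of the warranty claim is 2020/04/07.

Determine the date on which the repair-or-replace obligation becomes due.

The last day of the inspection period: 16 calendar days after 2020/04/07 is 2020/04/23.
The date on which the repair-or-replace obligation becomes due: 2020/04/23 + 15 days = 2020/05/08.

2020/05/08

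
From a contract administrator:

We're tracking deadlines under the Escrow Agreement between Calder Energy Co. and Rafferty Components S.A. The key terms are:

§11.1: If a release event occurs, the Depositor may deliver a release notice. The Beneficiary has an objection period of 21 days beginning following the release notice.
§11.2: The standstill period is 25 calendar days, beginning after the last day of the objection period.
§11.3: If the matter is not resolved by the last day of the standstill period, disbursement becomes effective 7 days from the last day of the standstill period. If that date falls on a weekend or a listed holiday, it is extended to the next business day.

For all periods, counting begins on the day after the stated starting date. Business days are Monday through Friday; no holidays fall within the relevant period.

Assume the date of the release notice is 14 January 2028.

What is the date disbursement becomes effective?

7 March 2028

The last day of the objection period: 14 January 2028 + 21 days = 4 February 2028.
The last day of the standstill period: 4 February 2028 + 25 days = 29 February 2028.
The date disbursement becomes effective: 29 February 2028 + 7 days = 7 March 2028. 7 March 2028 is a Tuesday, so no roll-forward applies.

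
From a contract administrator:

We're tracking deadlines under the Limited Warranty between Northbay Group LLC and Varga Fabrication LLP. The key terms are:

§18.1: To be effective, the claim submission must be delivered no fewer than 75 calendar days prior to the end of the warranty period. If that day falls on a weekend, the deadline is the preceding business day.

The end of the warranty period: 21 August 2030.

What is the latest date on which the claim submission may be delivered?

21 August 2030 minus 75 days is 7 June 2030. That is a Friday, so no adjustment is needed.

7 June 2030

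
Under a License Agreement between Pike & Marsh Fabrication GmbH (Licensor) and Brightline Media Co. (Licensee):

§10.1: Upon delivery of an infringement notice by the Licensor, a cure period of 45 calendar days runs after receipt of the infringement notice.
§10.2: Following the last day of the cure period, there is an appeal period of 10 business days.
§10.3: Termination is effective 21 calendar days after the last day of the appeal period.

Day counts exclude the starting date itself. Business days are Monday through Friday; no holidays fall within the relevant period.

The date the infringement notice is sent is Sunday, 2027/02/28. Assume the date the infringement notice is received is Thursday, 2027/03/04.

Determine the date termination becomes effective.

Adding 45 calendar days to 2027/03/04 gives 2027/04/18, which is the last day of the cure period.
The last day of the appeal period: 10 business days after Sunday, 2027/04/18, skipping weekends — Apr 19, Apr 20, Apr 21, Apr 22, Apr 23, Apr 26, Apr 27, Apr 28, Apr 29, Apr 30 — lands on Friday, 2027/04/30.
The date termination becomes effective: 2027/04/30 + 21 days = 2027/05/21.

2027/05/21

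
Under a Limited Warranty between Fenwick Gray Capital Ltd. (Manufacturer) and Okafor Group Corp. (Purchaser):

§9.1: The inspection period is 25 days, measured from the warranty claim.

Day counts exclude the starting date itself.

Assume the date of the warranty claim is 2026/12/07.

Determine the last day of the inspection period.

Adding 25 calendar days to 2026/12/07 gives 2027/01/01, which is the last day of the inspection period.

2027/01/01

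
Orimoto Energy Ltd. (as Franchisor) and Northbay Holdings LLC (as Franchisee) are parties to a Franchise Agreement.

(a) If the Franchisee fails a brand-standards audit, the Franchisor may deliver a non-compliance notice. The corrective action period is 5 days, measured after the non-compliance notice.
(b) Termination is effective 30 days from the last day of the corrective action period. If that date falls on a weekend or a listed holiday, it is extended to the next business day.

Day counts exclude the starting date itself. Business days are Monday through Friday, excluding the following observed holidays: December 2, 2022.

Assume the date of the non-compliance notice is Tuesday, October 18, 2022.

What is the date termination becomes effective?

The last day of the corrective action period: October 18, 2022 + 5 days = October 23, 2022.
Adding 30 calendar days to October 23, 2022 gives November 22, 2022, which is the date termination becomes effective. November 22, 2022 is a Tuesday and is not a listed holiday, so no roll-forward applies.

November 22, 2022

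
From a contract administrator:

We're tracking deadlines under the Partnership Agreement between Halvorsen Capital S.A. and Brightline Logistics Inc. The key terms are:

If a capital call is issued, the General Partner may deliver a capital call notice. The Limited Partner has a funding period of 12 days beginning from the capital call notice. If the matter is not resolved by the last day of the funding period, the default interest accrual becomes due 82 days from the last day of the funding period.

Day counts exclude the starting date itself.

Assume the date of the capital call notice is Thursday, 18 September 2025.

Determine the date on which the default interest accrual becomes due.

The last day of the funding period: 12 calendar days after 18 September 2025 is 30 September 2025.
Adding 82 calendar days to 30 September 2025 gives 21 December 2025, which is the date on which the default interest accrual becomes due.

21 December 2025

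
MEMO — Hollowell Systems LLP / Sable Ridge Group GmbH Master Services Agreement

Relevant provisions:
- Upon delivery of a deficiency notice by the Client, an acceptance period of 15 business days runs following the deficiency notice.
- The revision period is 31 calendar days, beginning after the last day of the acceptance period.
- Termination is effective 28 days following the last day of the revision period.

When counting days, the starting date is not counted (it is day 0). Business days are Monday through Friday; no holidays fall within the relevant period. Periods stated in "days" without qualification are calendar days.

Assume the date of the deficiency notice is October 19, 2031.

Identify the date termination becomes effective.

January 5, 2032

From Sunday, October 19, 2031, 15 business days (Oct 20, Oct 21, Oct 22, Oct 23, …, Nov 5, Nov 6, Nov 7, skipping weekends) brings us to Friday, November 7, 2031, which is the last day of the acceptance period.
Adding 31 calendar days to November 7, 2031 gives December 8, 2031, which is the last day of the revision period.
The date termination becomes effective: December 8, 2031 + 28 days = January 5, 2032.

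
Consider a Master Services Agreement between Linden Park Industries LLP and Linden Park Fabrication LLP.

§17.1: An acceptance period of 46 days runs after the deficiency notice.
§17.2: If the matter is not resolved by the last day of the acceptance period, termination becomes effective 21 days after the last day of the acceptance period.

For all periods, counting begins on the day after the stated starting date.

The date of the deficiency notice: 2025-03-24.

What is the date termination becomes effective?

The last day of the acceptance period: 2025-03-24 + 46 days = 2025-05-09.
Adding 21 calendar days to 2025-05-09 gives 2025-05-30, which is the date termination becomes effective.

2025-05-30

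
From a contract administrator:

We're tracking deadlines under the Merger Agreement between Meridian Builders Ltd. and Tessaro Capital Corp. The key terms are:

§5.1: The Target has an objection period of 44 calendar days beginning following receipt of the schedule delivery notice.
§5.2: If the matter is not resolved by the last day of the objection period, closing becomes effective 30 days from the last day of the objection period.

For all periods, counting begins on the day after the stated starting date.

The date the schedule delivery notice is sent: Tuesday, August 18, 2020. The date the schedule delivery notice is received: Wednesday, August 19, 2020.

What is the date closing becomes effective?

Adding 44 calendar days to August 19, 2020 gives October 2, 2020, which is the last day of the objection period.
Adding 30 calendar days to October 2, 2020 gives November 1, 2020, which is the date closing becomes effective.

November 1, 2020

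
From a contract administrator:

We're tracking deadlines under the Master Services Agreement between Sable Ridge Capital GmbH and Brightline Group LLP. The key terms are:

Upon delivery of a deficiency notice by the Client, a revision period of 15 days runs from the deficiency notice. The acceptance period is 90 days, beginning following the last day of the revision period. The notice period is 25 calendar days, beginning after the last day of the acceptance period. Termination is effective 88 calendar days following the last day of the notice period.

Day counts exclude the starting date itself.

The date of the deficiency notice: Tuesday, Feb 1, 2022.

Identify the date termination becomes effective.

Adding 15 calendar days to Feb 1, 2022 gives Feb 16, 2022, which is the last day of the revision period.
The last day of the acceptance period: Feb 16, 2022 + 90 days = May 17, 2022.
The last day of the notice period: May 17, 2022 + 25 days = Jun 11, 2022.
Adding 88 calendar days to Jun 11, 2022 gives Sep 7, 2022, which is the date termination becomes effective.

Sep 7, 2022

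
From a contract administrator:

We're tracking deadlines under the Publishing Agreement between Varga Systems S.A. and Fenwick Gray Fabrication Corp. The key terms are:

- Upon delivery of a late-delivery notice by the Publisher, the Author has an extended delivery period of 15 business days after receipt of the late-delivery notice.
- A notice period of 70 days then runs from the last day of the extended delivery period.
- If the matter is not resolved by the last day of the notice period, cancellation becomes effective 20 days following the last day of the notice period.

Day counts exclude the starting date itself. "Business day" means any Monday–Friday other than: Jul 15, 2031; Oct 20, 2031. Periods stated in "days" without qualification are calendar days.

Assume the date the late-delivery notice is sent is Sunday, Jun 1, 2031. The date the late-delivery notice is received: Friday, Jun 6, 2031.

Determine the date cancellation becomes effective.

Sep 25, 2031

The last day of the extended delivery period: 15 business days after Friday, Jun 6, 2031, skipping weekends — Jun 9, Jun 10, Jun 11, Jun 12, …, Jun 25, Jun 26, Jun 27 — lands on Friday, Jun 27, 2031.
The last day of the notice period: Jun 27, 2031 + 70 days = Sep 5, 2031.
Adding 20 calendar days to Sep 5, 2031 gives Sep 25, 2031, which is the date cancellation becomes effective.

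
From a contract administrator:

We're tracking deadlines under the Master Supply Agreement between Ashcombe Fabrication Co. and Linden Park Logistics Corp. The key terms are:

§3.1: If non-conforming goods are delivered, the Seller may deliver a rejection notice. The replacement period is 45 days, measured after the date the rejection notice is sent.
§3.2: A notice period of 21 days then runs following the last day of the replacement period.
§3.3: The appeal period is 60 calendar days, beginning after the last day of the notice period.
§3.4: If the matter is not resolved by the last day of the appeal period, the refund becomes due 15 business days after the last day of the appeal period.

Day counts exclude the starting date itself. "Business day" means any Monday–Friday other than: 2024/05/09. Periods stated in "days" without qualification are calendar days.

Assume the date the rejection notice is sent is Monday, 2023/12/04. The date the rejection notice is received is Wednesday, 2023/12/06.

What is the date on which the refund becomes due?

2024/04/29

Adding 45 calendar days to 2023/12/04 gives 2024/01/18, which is the last day of the replacement period.
Adding 21 calendar days to 2024/01/18 gives 2024/02/08, which is the last day of the notice period.
Adding 60 calendar days to 2024/02/08 gives 2024/04/08, which is the last day of the appeal period.
The date on which the refund becomes due: 15 business days after Monday, 2024/04/08, skipping weekends — Apr 9, Apr 10, Apr 11, Apr 12, …, Apr 25, Apr 26, Apr 29 — lands on Monday, 2024/04/29.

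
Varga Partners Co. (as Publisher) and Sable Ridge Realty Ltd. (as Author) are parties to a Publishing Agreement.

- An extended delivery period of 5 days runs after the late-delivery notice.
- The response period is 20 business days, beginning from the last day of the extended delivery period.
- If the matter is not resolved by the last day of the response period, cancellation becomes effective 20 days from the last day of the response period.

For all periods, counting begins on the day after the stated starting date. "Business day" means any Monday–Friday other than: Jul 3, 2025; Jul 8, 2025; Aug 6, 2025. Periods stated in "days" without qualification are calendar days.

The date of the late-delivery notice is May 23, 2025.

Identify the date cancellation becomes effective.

Jul 15, 2025

Adding 5 calendar days to May 23, 2025 gives May 28, 2025, which is the last day of the extended delivery period.
From Wednesday, May 28, 2025, 20 business days (May 29, May 30, Jun 2, Jun 3, …, Jun 23, Jun 24, Jun 25, skipping weekends) brings us to Wednesday, Jun 25, 2025, which is the last day of the response period.
The date cancellation becomes effective: 20 calendar days after Jun 25, 2025 is Jul 15, 2025.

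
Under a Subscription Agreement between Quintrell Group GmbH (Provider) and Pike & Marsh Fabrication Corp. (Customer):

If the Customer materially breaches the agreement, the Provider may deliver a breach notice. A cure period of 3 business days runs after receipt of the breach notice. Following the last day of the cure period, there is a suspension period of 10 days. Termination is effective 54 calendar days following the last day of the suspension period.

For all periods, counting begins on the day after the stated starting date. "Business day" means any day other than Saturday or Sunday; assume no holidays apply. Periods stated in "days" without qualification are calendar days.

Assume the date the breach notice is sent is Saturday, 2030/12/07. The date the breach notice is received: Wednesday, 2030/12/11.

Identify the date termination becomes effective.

The last day of the cure period: counting 3 business days from Wednesday, 2030/12/11 (Dec 12, Dec 13, Dec 16, skipping weekends) reaches Monday, 2030/12/16.
The last day of the suspension period: 10 calendar days after 2030/12/16 is 2030/12/26.
The date termination becomes effective: 2030/12/26 + 54 days = 2031/02/18.

2031/02/18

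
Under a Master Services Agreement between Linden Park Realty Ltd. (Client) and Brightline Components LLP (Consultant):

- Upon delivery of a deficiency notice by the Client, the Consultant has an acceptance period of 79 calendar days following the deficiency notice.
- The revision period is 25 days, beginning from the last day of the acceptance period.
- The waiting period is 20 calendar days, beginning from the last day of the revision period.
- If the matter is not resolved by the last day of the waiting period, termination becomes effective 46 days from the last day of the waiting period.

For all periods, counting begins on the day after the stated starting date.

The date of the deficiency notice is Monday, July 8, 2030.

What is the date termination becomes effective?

December 25, 2030

The last day of the acceptance period: July 8, 2030 + 79 days = September 25, 2030.
Adding 25 calendar days to September 25, 2030 gives October 20, 2030, which is the last day of the revision period.
Adding 20 calendar days to October 20, 2030 gives November 9, 2030, which is the last day of the waiting period.
Adding 46 calendar days to November 9, 2030 gives December 25, 2030, which is the date termination becomes effective.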